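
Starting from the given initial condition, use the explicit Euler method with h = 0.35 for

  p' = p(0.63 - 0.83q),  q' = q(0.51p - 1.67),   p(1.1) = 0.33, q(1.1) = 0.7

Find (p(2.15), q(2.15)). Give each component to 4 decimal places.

Euler on (p,q): p_{n+1} = p_n + h·p', q_{n+1} = q_n + h·q'.
1.100000: (0.330000, 0.700000); f=(0.016170, -1.051190) → (0.335659, 0.332084)
1.450000: (0.335659, 0.332084); f=(0.118948, -0.497731) → (0.377291, 0.157878)
1.800000: (0.377291, 0.157878); f=(0.188254, -0.233277) → (0.443180, 0.076231)
(p(2.15), q(2.15)) ≈ (0.4432, 0.0762)

0.4432, 0.0762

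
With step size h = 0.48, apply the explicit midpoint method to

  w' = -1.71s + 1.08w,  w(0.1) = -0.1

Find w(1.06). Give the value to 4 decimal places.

-1.5660

Midpoint: k1 = f(s_n, w_n); k2 = f(s_n + h/2, w_n + (h/2)·k1); w_{n+1} = w_n + h·k2.
s=0.100000, w=-0.100000:
  k1 = f(0.100000, -0.100000) = -0.279000
  k2 = f(0.340000, -0.166960) = -0.761717
  w ← -0.100000 + 0.48·(-0.761717) = -0.465624
s=0.580000, w=-0.465624:
  k1 = f(0.580000, -0.465624) = -1.494674
  k2 = f(0.820000, -0.824346) = -2.292493
  w ← -0.465624 + 0.48·(-2.292493) = -1.566021
w(1.06) ≈ -1.5660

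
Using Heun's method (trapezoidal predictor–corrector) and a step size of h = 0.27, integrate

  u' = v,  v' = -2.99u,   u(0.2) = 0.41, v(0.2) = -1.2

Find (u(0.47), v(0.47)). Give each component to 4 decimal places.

0.0413, -1.4002

Heun on (u,v): k1 = f(t_n, state_n); k2 = f(t_n + h, state_n + h·k1); state_{n+1} = state_n + (h/2)·(k1 + k2).
0.200000: (0.410000, -1.200000)
  k1 = (-1.200000, -1.225900)
  predictor → (0.086000, -1.530993)
  k2 = (-1.530993, -0.257140)
  → (0.041316, -1.400210)
(u(0.47), v(0.47)) ≈ (0.0413, -1.4002)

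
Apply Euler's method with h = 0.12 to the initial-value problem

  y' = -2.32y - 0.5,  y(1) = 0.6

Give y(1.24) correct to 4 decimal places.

Euler: y_{n+1} = y_n + h·f(x_n, y_n).
x=1.000000, y=0.600000: f=-1.892000 → y ← 0.600000 + 0.12·(-1.892000) = 0.372960
x=1.120000, y=0.372960: f=-1.365267 → y ← 0.372960 + 0.12·(-1.365267) = 0.209128
y(1.24) ≈ 0.2091

0.2091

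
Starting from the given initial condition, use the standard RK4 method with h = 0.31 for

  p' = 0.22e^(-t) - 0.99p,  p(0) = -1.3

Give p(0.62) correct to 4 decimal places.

RK4: k1 = f(t_n, p_n); k2 = f(t_n + h/2, p_n + (h/2)·k1); k3 = f(t_n + h/2, p_n + (h/2)·k2); k4 = f(t_n + h, p_n + h·k3); p_{n+1} = p_n + (h/6)·(k1 + 2k2 + 2k3 + k4).
t=0.000000, p=-1.300000:
  k1 = f(0.000000, -1.300000) = 1.507000
  k2 = f(0.155000, -1.066415) = 1.244162
  k3 = f(0.155000, -1.107155) = 1.284495
  k4 = f(0.310000, -0.901807) = 1.054147
  p ← -1.300000 + (0.31/6)·(k1 + 2k2 + 2k3 + k4) = -0.906380
t=0.310000, p=-0.906380:
  k1 = f(0.310000, -0.906380) = 1.058674
  k2 = f(0.465000, -0.742285) = 0.873052
  k3 = f(0.465000, -0.771056) = 0.901536
  k4 = f(0.620000, -0.626903) = 0.738982
  p ← -0.906380 + (0.31/6)·(k1 + 2k2 + 2k3 + k4) = -0.630127
p(0.62) ≈ -0.6301

-0.6301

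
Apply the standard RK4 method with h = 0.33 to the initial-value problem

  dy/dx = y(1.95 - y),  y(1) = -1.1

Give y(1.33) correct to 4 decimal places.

-4.1044

RK4: k1 = f(x_n, y_n); k2 = f(x_n + h/2, y_n + (h/2)·k1); k3 = f(x_n + h/2, y_n + (h/2)·k2); k4 = f(x_n + h, y_n + h·k3); y_{n+1} = y_n + (h/6)·(k1 + 2k2 + 2k3 + k4).
x=1.000000, y=-1.100000:
  k1 = f(1.000000, -1.100000) = -3.355000
  k2 = f(1.165000, -1.653575) = -5.958782
  k3 = f(1.165000, -2.083199) = -8.401956
  k4 = f(1.330000, -3.872645) = -22.549041
  y ← -1.100000 + (0.33/6)·(k1 + 2k2 + 2k3 + k4) = -4.104403
y(1.33) ≈ -4.1044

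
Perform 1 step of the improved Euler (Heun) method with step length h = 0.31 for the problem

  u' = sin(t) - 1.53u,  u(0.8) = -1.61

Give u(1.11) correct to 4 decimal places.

-0.8302

Heun: k1 = f(t_n, u_n); k2 = f(t_n + h, u_n + h·k1); u_{n+1} = u_n + (h/2)·(k1 + k2).
t=0.800000, u=-1.610000:
  k1 = f(0.800000, -1.610000) = 3.180656
  k2 = f(1.110000, -0.623997) = 1.850414
  u ← -1.610000 + (0.31/2)·(3.180656 + 1.850414) = -0.830184
u(1.11) ≈ -0.8302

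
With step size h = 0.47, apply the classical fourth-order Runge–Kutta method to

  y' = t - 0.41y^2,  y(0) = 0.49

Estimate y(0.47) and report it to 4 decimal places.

RK4: k1 = f(t_n, y_n); k2 = f(t_n + h/2, y_n + (h/2)·k1); k3 = f(t_n + h/2, y_n + (h/2)·k2); k4 = f(t_n + h, y_n + h·k3); y_{n+1} = y_n + (h/6)·(k1 + 2k2 + 2k3 + k4).
t=0.000000, y=0.490000:
  k1 = f(0.000000, 0.490000) = -0.098441
  k2 = f(0.235000, 0.466866) = 0.145635
  k3 = f(0.235000, 0.524224) = 0.122328
  k4 = f(0.470000, 0.547494) = 0.347103
  y ← 0.490000 + (0.47/6)·(k1 + 2k2 + 2k3 + k4) = 0.551459
y(0.47) ≈ 0.5515

0.5515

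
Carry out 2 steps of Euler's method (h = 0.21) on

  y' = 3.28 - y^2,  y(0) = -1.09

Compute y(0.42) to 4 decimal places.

-0.0508

Euler: y_{n+1} = y_n + h·f(s_n, y_n).
s=0.000000, y=-1.090000: f=2.091900 → y ← -1.090000 + 0.21·2.091900 = -0.650701
s=0.210000, y=-0.650701: f=2.856588 → y ← -0.650701 + 0.21·2.856588 = -0.050817
y(0.42) ≈ -0.0508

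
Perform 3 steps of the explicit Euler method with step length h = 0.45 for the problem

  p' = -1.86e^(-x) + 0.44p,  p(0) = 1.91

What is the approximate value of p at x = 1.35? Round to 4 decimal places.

Euler: p_{n+1} = p_n + h·f(x_n, p_n).
x=0.000000, p=1.910000: f=-1.019600 → p ← 1.910000 + 0.45·(-1.019600) = 1.451180
x=0.450000, p=1.451180: f=-0.547469 → p ← 1.451180 + 0.45·(-0.547469) = 1.204819
x=0.900000, p=1.204819: f=-0.226099 → p ← 1.204819 + 0.45·(-0.226099) = 1.103074
p(1.35) ≈ 1.1031

1.1031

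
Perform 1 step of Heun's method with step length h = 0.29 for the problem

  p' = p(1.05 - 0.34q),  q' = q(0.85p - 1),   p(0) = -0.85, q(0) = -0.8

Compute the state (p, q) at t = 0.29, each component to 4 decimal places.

-1.2152, -0.4841

Heun on (p,q): k1 = f(t_n, state_n); k2 = f(t_n + h, state_n + h·k1); state_{n+1} = state_n + (h/2)·(k1 + k2).
0.000000: (-0.850000, -0.800000)
  k1 = (-1.123700, 1.378000)
  predictor → (-1.175873, -0.400380)
  k2 = (-1.394737, 0.800557)
  → (-1.215173, -0.484109)
(p(0.29), q(0.29)) ≈ (-1.2152, -0.4841)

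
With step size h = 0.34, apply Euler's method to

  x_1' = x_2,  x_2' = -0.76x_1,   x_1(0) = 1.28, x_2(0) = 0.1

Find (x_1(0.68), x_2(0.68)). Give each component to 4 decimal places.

1.2355, -0.5703

Euler on (x_1,x_2): x_1_{n+1} = x_1_n + h·x_1', x_2_{n+1} = x_2_n + h·x_2'.
0.000000: (1.280000, 0.100000); f=(0.100000, -0.972800) → (1.314000, -0.230752)
0.340000: (1.314000, -0.230752); f=(-0.230752, -0.998640) → (1.235544, -0.570290)
(x_1(0.68), x_2(0.68)) ≈ (1.2355, -0.5703)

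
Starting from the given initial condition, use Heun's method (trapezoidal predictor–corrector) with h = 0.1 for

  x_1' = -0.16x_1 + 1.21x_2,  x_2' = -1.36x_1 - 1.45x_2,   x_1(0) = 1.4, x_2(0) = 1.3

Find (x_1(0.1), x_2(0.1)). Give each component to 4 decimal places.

Heun on (x_1,x_2): k1 = f(t_n, state_n); k2 = f(t_n + h, state_n + h·k1); state_{n+1} = state_n + (h/2)·(k1 + k2).
0.000000: (1.400000, 1.300000)
  k1 = (1.349000, -3.789000)
  predictor → (1.534900, 0.921100)
  k2 = (0.868947, -3.423059)
  → (1.510897, 0.939397)
(x_1(0.1), x_2(0.1)) ≈ (1.5109, 0.9394)

1.5109, 0.9394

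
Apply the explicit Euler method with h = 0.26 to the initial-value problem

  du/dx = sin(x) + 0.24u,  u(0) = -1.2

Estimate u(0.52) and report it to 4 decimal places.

-1.2876

Euler: u_{n+1} = u_n + h·f(x_n, u_n).
x=0.000000, u=-1.200000: f=-0.288000 → u ← -1.200000 + 0.26·(-0.288000) = -1.274880
x=0.260000, u=-1.274880: f=-0.048891 → u ← -1.274880 + 0.26·(-0.048891) = -1.287592
u(0.52) ≈ -1.2876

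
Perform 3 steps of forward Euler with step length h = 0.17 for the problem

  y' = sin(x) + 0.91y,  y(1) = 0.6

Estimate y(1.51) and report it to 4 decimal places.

Euler: y_{n+1} = y_n + h·f(x_n, y_n).
x=1.000000, y=0.600000: f=1.387471 → y ← 0.600000 + 0.17·1.387471 = 0.835870
x=1.170000, y=0.835870: f=1.681392 → y ← 0.835870 + 0.17·1.681392 = 1.121707
x=1.340000, y=1.121707: f=1.994238 → y ← 1.121707 + 0.17·1.994238 = 1.460727
y(1.51) ≈ 1.4607

1.4607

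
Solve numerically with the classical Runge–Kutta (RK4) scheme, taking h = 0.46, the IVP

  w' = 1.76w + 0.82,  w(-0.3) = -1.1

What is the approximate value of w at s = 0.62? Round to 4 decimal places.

-3.6580

RK4: k1 = f(s_n, w_n); k2 = f(s_n + h/2, w_n + (h/2)·k1); k3 = f(s_n + h/2, w_n + (h/2)·k2); k4 = f(s_n + h, w_n + h·k3); w_{n+1} = w_n + (h/6)·(k1 + 2k2 + 2k3 + k4).
s=-0.300000, w=-1.100000:
  k1 = f(-0.300000, -1.100000) = -1.116000
  k2 = f(-0.070000, -1.356680) = -1.567757
  k3 = f(-0.070000, -1.460584) = -1.750628
  k4 = f(0.160000, -1.905289) = -2.533308
  w ← -1.100000 + (0.46/6)·(k1 + 2k2 + 2k3 + k4) = -1.888599
s=0.160000, w=-1.888599:
  k1 = f(0.160000, -1.888599) = -2.503935
  k2 = f(0.390000, -2.464504) = -3.517528
  k3 = f(0.390000, -2.697631) = -3.927830
  k4 = f(0.620000, -3.695401) = -5.683906
  w ← -1.888599 + (0.46/6)·(k1 + 2k2 + 2k3 + k4) = -3.657955
w(0.62) ≈ -3.6580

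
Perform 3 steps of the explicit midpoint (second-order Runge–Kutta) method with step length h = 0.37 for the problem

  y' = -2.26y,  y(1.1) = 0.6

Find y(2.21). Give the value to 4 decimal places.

0.0812

Midpoint: k1 = f(x_n, y_n); k2 = f(x_n + h/2, y_n + (h/2)·k1); y_{n+1} = y_n + h·k2.
x=1.100000, y=0.600000:
  k1 = f(1.100000, 0.600000) = -1.356000
  k2 = f(1.285000, 0.349140) = -0.789056
  y ← 0.600000 + 0.37·(-0.789056) = 0.308049
x=1.470000, y=0.308049:
  k1 = f(1.470000, 0.308049) = -0.696191
  k2 = f(1.655000, 0.179254) = -0.405114
  y ← 0.308049 + 0.37·(-0.405114) = 0.158157
x=1.840000, y=0.158157:
  k1 = f(1.840000, 0.158157) = -0.357435
  k2 = f(2.025000, 0.092032) = -0.207991
  y ← 0.158157 + 0.37·(-0.207991) = 0.081200
y(2.21) ≈ 0.0812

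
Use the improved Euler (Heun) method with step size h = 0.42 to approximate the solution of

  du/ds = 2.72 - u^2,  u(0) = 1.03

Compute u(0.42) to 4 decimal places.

1.3234

Heun: k1 = f(s_n, u_n); k2 = f(s_n + h, u_n + h·k1); u_{n+1} = u_n + (h/2)·(k1 + k2).
s=0.000000, u=1.030000:
  k1 = f(0.000000, 1.030000) = 1.659100
  k2 = f(0.420000, 1.726822) = -0.261914
  u ← 1.030000 + (0.42/2)·(1.659100 + (-0.261914)) = 1.323409
u(0.42) ≈ 1.3234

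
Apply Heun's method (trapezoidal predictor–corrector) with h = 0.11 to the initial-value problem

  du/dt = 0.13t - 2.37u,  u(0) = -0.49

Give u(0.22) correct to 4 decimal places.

Heun: k1 = f(t_n, u_n); k2 = f(t_n + h, u_n + h·k1); u_{n+1} = u_n + (h/2)·(k1 + k2).
t=0.000000, u=-0.490000:
  k1 = f(0.000000, -0.490000) = 1.161300
  k2 = f(0.110000, -0.362257) = 0.872849
  u ← -0.490000 + (0.11/2)·(1.161300 + 0.872849) = -0.378122
t=0.110000, u=-0.378122:
  k1 = f(0.110000, -0.378122) = 0.910449
  k2 = f(0.220000, -0.277972) = 0.687395
  u ← -0.378122 + (0.11/2)·(0.910449 + 0.687395) = -0.290240
u(0.22) ≈ -0.2902

-0.2902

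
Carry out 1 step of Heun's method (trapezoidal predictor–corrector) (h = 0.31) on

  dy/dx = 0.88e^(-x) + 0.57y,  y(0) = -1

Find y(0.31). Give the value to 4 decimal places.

-0.9318

Heun: k1 = f(x_n, y_n); k2 = f(x_n + h, y_n + h·k1); y_{n+1} = y_n + (h/2)·(k1 + k2).
x=0.000000, y=-1.000000:
  k1 = f(0.000000, -1.000000) = 0.310000
  k2 = f(0.310000, -0.903900) = 0.130210
  y ← -1.000000 + (0.31/2)·(0.310000 + 0.130210) = -0.931767
y(0.31) ≈ -0.9318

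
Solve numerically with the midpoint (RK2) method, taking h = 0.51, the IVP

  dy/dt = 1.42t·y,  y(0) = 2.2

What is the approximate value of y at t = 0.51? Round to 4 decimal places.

Midpoint: k1 = f(t_n, y_n); k2 = f(t_n + h/2, y_n + (h/2)·k1); y_{n+1} = y_n + h·k2.
t=0.000000, y=2.200000:
  k1 = f(0.000000, 2.200000) = 0.000000
  k2 = f(0.255000, 2.200000) = 0.796620
  y ← 2.200000 + 0.51·0.796620 = 2.606276
y(0.51) ≈ 2.6063

2.6063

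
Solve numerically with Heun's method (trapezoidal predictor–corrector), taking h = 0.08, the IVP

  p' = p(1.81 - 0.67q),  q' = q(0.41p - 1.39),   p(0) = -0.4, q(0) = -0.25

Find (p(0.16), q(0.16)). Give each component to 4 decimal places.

-0.5465, -0.1942

Heun on (p,q): k1 = f(s_n, state_n); k2 = f(s_n + h, state_n + h·k1); state_{n+1} = state_n + (h/2)·(k1 + k2).
0.000000: (-0.400000, -0.250000)
  k1 = (-0.791000, 0.388500)
  predictor → (-0.463280, -0.218920)
  k2 = (-0.906489, 0.345882)
  → (-0.467900, -0.220625)
0.080000: (-0.467900, -0.220625)
  k1 = (-0.916062, 0.348993)
  predictor → (-0.541185, -0.192705)
  k2 = (-1.049418, 0.310619)
  → (-0.546519, -0.194240)
(p(0.16), q(0.16)) ≈ (-0.5465, -0.1942)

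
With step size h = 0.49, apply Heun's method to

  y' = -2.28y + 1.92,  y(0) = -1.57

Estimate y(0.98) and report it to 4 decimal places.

Heun: k1 = f(t_n, y_n); k2 = f(t_n + h, y_n + h·k1); y_{n+1} = y_n + (h/2)·(k1 + k2).
t=0.000000, y=-1.570000:
  k1 = f(0.000000, -1.570000) = 5.499600
  k2 = f(0.490000, 1.124804) = -0.644553
  y ← -1.570000 + (0.49/2)·(5.499600 + (-0.644553)) = -0.380514
t=0.490000, y=-0.380514:
  k1 = f(0.490000, -0.380514) = 2.787571
  k2 = f(0.980000, 0.985396) = -0.326703
  y ← -0.380514 + (0.49/2)·(2.787571 + (-0.326703)) = 0.222399
y(0.98) ≈ 0.2224

0.2224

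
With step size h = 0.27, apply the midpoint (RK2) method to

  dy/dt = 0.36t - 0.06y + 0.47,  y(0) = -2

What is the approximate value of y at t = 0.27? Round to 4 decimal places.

-1.8289

Midpoint: k1 = f(t_n, y_n); k2 = f(t_n + h/2, y_n + (h/2)·k1); y_{n+1} = y_n + h·k2.
t=0.000000, y=-2.000000:
  k1 = f(0.000000, -2.000000) = 0.590000
  k2 = f(0.135000, -1.920350) = 0.633821
  y ← -2.000000 + 0.27·0.633821 = -1.828868
y(0.27) ≈ -1.8289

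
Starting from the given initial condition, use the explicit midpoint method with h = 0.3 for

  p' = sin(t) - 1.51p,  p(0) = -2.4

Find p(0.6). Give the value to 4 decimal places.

Midpoint: k1 = f(t_n, p_n); k2 = f(t_n + h/2, p_n + (h/2)·k1); p_{n+1} = p_n + h·k2.
t=0.000000, p=-2.400000:
  k1 = f(0.000000, -2.400000) = 3.624000
  k2 = f(0.150000, -1.856400) = 2.952602
  p ← -2.400000 + 0.3·2.952602 = -1.514219
t=0.300000, p=-1.514219:
  k1 = f(0.300000, -1.514219) = 2.581991
  k2 = f(0.450000, -1.126921) = 2.136616
  p ← -1.514219 + 0.3·2.136616 = -0.873235
p(0.6) ≈ -0.8732

-0.8732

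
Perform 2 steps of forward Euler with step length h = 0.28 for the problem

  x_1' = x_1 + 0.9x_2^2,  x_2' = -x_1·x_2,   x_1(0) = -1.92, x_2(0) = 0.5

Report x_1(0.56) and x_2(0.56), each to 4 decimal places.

-2.9161, 1.2843

Euler on (x_1,x_2): x_1_{n+1} = x_1_n + h·x_1', x_2_{n+1} = x_2_n + h·x_2'.
0.000000: (-1.920000, 0.500000); f=(-1.695000, 0.960000) → (-2.394600, 0.768800)
0.280000: (-2.394600, 0.768800); f=(-1.862652, 1.840968) → (-2.916143, 1.284271)
(x_1(0.56), x_2(0.56)) ≈ (-2.9161, 1.2843)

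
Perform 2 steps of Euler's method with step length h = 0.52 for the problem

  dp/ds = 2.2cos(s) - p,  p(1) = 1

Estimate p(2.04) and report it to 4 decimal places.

Euler: p_{n+1} = p_n + h·f(s_n, p_n).
s=1.000000, p=1.000000: f=0.188665 → p ← 1.000000 + 0.52·0.188665 = 1.098106
s=1.520000, p=1.098106: f=-0.986402 → p ← 1.098106 + 0.52·(-0.986402) = 0.585177
p(2.04) ≈ 0.5852

0.5852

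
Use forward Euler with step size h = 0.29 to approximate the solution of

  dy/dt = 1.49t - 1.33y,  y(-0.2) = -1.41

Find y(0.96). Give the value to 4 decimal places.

Euler: y_{n+1} = y_n + h·f(t_n, y_n).
t=-0.200000, y=-1.410000: f=1.577300 → y ← -1.410000 + 0.29·1.577300 = -0.952583
t=0.090000, y=-0.952583: f=1.401035 → y ← -0.952583 + 0.29·1.401035 = -0.546283
t=0.380000, y=-0.546283: f=1.292756 → y ← -0.546283 + 0.29·1.292756 = -0.171383
t=0.670000, y=-0.171383: f=1.226240 → y ← -0.171383 + 0.29·1.226240 = 0.184226
y(0.96) ≈ 0.1842

0.1842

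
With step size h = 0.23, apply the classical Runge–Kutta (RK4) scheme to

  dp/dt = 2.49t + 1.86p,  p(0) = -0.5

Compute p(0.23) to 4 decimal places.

-0.6906

RK4: k1 = f(t_n, p_n); k2 = f(t_n + h/2, p_n + (h/2)·k1); k3 = f(t_n + h/2, p_n + (h/2)·k2); k4 = f(t_n + h, p_n + h·k3); p_{n+1} = p_n + (h/6)·(k1 + 2k2 + 2k3 + k4).
t=0.000000, p=-0.500000:
  k1 = f(0.000000, -0.500000) = -0.930000
  k2 = f(0.115000, -0.606950) = -0.842577
  k3 = f(0.115000, -0.596896) = -0.823877
  k4 = f(0.230000, -0.689492) = -0.709755
  p ← -0.500000 + (0.23/6)·(k1 + 2k2 + 2k3 + k4) = -0.690619
p(0.23) ≈ -0.6906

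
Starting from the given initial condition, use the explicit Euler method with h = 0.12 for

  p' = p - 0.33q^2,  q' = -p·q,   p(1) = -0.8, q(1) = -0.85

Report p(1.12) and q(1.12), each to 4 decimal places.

-0.9246, -0.9316

Euler on (p,q): p_{n+1} = p_n + h·p', q_{n+1} = q_n + h·q'.
1.000000: (-0.800000, -0.850000); f=(-1.038425, -0.680000) → (-0.924611, -0.931600)
(p(1.12), q(1.12)) ≈ (-0.9246, -0.9316)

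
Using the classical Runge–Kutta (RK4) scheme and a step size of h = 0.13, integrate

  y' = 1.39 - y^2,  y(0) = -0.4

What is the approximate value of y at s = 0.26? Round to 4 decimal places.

RK4: k1 = f(s_n, y_n); k2 = f(s_n + h/2, y_n + (h/2)·k1); k3 = f(s_n + h/2, y_n + (h/2)·k2); k4 = f(s_n + h, y_n + h·k3); y_{n+1} = y_n + (h/6)·(k1 + 2k2 + 2k3 + k4).
s=0.000000, y=-0.400000:
  k1 = f(0.000000, -0.400000) = 1.230000
  k2 = f(0.065000, -0.320050) = 1.287568
  k3 = f(0.065000, -0.316308) = 1.289949
  k4 = f(0.130000, -0.232307) = 1.336034
  y ← -0.400000 + (0.13/6)·(k1 + 2k2 + 2k3 + k4) = -0.232710
s=0.130000, y=-0.232710:
  k1 = f(0.130000, -0.232710) = 1.335846
  k2 = f(0.195000, -0.145880) = 1.368719
  k3 = f(0.195000, -0.143743) = 1.369338
  k4 = f(0.260000, -0.054696) = 1.387008
  y ← -0.232710 + (0.13/6)·(k1 + 2k2 + 2k3 + k4) = -0.055066
y(0.26) ≈ -0.0551

-0.0551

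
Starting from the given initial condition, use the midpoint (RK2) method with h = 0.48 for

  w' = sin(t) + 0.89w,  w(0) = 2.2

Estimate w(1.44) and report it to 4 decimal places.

9.0493

Midpoint: k1 = f(t_n, w_n); k2 = f(t_n + h/2, w_n + (h/2)·k1); w_{n+1} = w_n + h·k2.
t=0.000000, w=2.200000:
  k1 = f(0.000000, 2.200000) = 1.958000
  k2 = f(0.240000, 2.669920) = 2.613931
  w ← 2.200000 + 0.48·2.613931 = 3.454687
t=0.480000, w=3.454687:
  k1 = f(0.480000, 3.454687) = 3.536451
  k2 = f(0.720000, 4.303435) = 4.489442
  w ← 3.454687 + 0.48·4.489442 = 5.609619
t=0.960000, w=5.609619:
  k1 = f(0.960000, 5.609619) = 5.811753
  k2 = f(1.200000, 7.004440) = 7.165991
  w ← 5.609619 + 0.48·7.165991 = 9.049295
w(1.44) ≈ 9.0493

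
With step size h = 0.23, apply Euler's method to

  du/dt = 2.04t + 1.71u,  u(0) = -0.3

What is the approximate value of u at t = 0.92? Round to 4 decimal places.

-0.2966

Euler: u_{n+1} = u_n + h·f(t_n, u_n).
t=0.000000, u=-0.300000: f=-0.513000 → u ← -0.300000 + 0.23·(-0.513000) = -0.417990
t=0.230000, u=-0.417990: f=-0.245563 → u ← -0.417990 + 0.23·(-0.245563) = -0.474469
t=0.460000, u=-0.474469: f=0.127057 → u ← -0.474469 + 0.23·0.127057 = -0.445246
t=0.690000, u=-0.445246: f=0.646229 → u ← -0.445246 + 0.23·0.646229 = -0.296614
u(0.92) ≈ -0.2966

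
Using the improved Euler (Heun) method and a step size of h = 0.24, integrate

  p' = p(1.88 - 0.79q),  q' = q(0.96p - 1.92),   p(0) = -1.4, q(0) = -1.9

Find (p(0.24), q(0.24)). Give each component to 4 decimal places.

Heun on (p,q): k1 = f(t_n, state_n); k2 = f(t_n + h, state_n + h·k1); state_{n+1} = state_n + (h/2)·(k1 + k2).
0.000000: (-1.400000, -1.900000)
  k1 = (-4.733400, 6.201600)
  predictor → (-2.536016, -0.411616)
  k2 = (-5.592363, 1.792413)
  → (-2.639092, -0.940718)
(p(0.24), q(0.24)) ≈ (-2.6391, -0.9407)

-2.6391, -0.9407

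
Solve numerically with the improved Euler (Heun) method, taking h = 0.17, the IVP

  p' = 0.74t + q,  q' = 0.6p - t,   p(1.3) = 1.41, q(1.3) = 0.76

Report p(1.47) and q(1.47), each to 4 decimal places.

1.7069, 0.6833

Heun on (p,q): k1 = f(t_n, state_n); k2 = f(t_n + h, state_n + h·k1); state_{n+1} = state_n + (h/2)·(k1 + k2).
1.300000: (1.410000, 0.760000)
  k1 = (1.722000, -0.454000)
  predictor → (1.702740, 0.682820)
  k2 = (1.770620, -0.448356)
  → (1.706873, 0.683300)
(p(1.47), q(1.47)) ≈ (1.7069, 0.6833)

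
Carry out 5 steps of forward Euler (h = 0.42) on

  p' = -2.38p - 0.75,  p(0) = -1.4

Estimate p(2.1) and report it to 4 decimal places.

-0.3151

Euler: p_{n+1} = p_n + h·f(t_n, p_n).
t=0.000000, p=-1.400000: f=2.582000 → p ← -1.400000 + 0.42·2.582000 = -0.315560
t=0.420000, p=-0.315560: f=0.001033 → p ← -0.315560 + 0.42·0.001033 = -0.315126
t=0.840000, p=-0.315126: f=0.000000 → p ← -0.315126 + 0.42·0.000000 = -0.315126
t=1.260000, p=-0.315126: f=0.000000 → p ← -0.315126 + 0.42·0.000000 = -0.315126
t=1.680000, p=-0.315126: f=0.000000 → p ← -0.315126 + 0.42·0.000000 = -0.315126
p(2.1) ≈ -0.3151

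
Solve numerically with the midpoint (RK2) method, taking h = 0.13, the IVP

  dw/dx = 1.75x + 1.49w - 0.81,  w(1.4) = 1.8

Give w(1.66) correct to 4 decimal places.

Midpoint: k1 = f(x_n, w_n); k2 = f(x_n + h/2, w_n + (h/2)·k1); w_{n+1} = w_n + h·k2.
x=1.400000, w=1.800000:
  k1 = f(1.400000, 1.800000) = 4.322000
  k2 = f(1.465000, 2.080930) = 4.854336
  w ← 1.800000 + 0.13·4.854336 = 2.431064
x=1.530000, w=2.431064:
  k1 = f(1.530000, 2.431064) = 5.489785
  k2 = f(1.595000, 2.787900) = 6.135220
  w ← 2.431064 + 0.13·6.135220 = 3.228642
w(1.66) ≈ 3.2286

3.2286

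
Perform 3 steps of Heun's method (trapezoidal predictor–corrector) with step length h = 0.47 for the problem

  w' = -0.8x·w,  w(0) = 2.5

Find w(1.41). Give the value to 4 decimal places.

1.1383

Heun: k1 = f(x_n, w_n); k2 = f(x_n + h, w_n + h·k1); w_{n+1} = w_n + (h/2)·(k1 + k2).
x=0.000000, w=2.500000:
  k1 = f(0.000000, 2.500000) = 0.000000
  k2 = f(0.470000, 2.500000) = -0.940000
  w ← 2.500000 + (0.47/2)·(0.000000 + (-0.940000)) = 2.279100
x=0.470000, w=2.279100:
  k1 = f(0.470000, 2.279100) = -0.856942
  k2 = f(0.940000, 1.876337) = -1.411006
  w ← 2.279100 + (0.47/2)·(-0.856942 + (-1.411006)) = 1.746132
x=0.940000, w=1.746132:
  k1 = f(0.940000, 1.746132) = -1.313092
  k2 = f(1.410000, 1.128979) = -1.273489
  w ← 1.746132 + (0.47/2)·(-1.313092 + (-1.273489)) = 1.138286
w(1.41) ≈ 1.1383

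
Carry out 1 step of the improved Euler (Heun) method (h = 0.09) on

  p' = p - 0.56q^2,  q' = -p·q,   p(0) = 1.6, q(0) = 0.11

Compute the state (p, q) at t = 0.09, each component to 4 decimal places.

1.7499, 0.0947

Heun on (p,q): k1 = f(t_n, state_n); k2 = f(t_n + h, state_n + h·k1); state_{n+1} = state_n + (h/2)·(k1 + k2).
0.000000: (1.600000, 0.110000)
  k1 = (1.593224, -0.176000)
  predictor → (1.743390, 0.094160)
  k2 = (1.738425, -0.164158)
  → (1.749924, 0.094693)
(p(0.09), q(0.09)) ≈ (1.7499, 0.0947)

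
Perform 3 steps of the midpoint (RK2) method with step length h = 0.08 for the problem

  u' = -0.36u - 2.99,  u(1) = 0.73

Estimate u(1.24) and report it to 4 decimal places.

Midpoint: k1 = f(t_n, u_n); k2 = f(t_n + h/2, u_n + (h/2)·k1); u_{n+1} = u_n + h·k2.
t=1.000000, u=0.730000:
  k1 = f(1.000000, 0.730000) = -3.252800
  k2 = f(1.040000, 0.599888) = -3.205960
  u ← 0.730000 + 0.08·(-3.205960) = 0.473523
t=1.080000, u=0.473523:
  k1 = f(1.080000, 0.473523) = -3.160468
  k2 = f(1.120000, 0.347104) = -3.114958
  u ← 0.473523 + 0.08·(-3.114958) = 0.224327
t=1.160000, u=0.224327:
  k1 = f(1.160000, 0.224327) = -3.070758
  k2 = f(1.200000, 0.101496) = -3.026539
  u ← 0.224327 + 0.08·(-3.026539) = -0.017796
u(1.24) ≈ -0.0178

-0.0178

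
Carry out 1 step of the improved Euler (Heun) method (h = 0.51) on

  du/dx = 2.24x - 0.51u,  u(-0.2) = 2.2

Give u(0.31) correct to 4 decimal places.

1.7947

Heun: k1 = f(x_n, u_n); k2 = f(x_n + h, u_n + h·k1); u_{n+1} = u_n + (h/2)·(k1 + k2).
x=-0.200000, u=2.200000:
  k1 = f(-0.200000, 2.200000) = -1.570000
  k2 = f(0.310000, 1.399300) = -0.019243
  u ← 2.200000 + (0.51/2)·(-1.570000 + (-0.019243)) = 1.794743
u(0.31) ≈ 1.7947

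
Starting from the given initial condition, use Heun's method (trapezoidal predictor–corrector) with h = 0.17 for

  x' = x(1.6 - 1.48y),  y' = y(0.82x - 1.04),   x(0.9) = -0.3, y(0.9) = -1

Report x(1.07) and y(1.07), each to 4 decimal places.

Heun on (x,y): k1 = f(t_n, state_n); k2 = f(t_n + h, state_n + h·k1); state_{n+1} = state_n + (h/2)·(k1 + k2).
0.900000: (-0.300000, -1.000000)
  k1 = (-0.924000, 1.286000)
  predictor → (-0.457080, -0.781380)
  k2 = (-1.259915, 1.105501)
  → (-0.485633, -0.796722)
(x(1.07), y(1.07)) ≈ (-0.4856, -0.7967)

-0.4856, -0.7967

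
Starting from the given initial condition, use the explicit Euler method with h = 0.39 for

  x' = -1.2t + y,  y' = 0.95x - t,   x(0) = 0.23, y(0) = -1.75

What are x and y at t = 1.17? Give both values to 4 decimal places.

Euler on (x,y): x_{n+1} = x_n + h·x', y_{n+1} = y_n + h·y'.
0.000000: (0.230000, -1.750000); f=(-1.750000, 0.218500) → (-0.452500, -1.664785)
0.390000: (-0.452500, -1.664785); f=(-2.132785, -0.819875) → (-1.284286, -1.984536)
0.780000: (-1.284286, -1.984536); f=(-2.920536, -2.000072) → (-2.423295, -2.764564)
(x(1.17), y(1.17)) ≈ (-2.4233, -2.7646)

-2.4233, -2.7646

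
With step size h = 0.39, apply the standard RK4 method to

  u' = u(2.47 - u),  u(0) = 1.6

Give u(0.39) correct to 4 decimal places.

RK4: k1 = f(x_n, u_n); k2 = f(x_n + h/2, u_n + (h/2)·k1); k3 = f(x_n + h/2, u_n + (h/2)·k2); k4 = f(x_n + h, u_n + h·k3); u_{n+1} = u_n + (h/6)·(k1 + 2k2 + 2k3 + k4).
x=0.000000, u=1.600000:
  k1 = f(0.000000, 1.600000) = 1.392000
  k2 = f(0.195000, 1.871440) = 1.120169
  k3 = f(0.195000, 1.818433) = 1.184831
  k4 = f(0.390000, 2.062084) = 0.841157
  u ← 1.600000 + (0.39/6)·(k1 + 2k2 + 2k3 + k4) = 2.044805
u(0.39) ≈ 2.0448

2.0448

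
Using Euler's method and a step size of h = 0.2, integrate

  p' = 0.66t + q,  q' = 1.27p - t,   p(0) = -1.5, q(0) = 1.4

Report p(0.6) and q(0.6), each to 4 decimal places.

Euler on (p,q): p_{n+1} = p_n + h·p', q_{n+1} = q_n + h·q'.
0.000000: (-1.500000, 1.400000); f=(1.400000, -1.905000) → (-1.220000, 1.019000)
0.200000: (-1.220000, 1.019000); f=(1.151000, -1.749400) → (-0.989800, 0.669120)
0.400000: (-0.989800, 0.669120); f=(0.933120, -1.657046) → (-0.803176, 0.337711)
(p(0.6), q(0.6)) ≈ (-0.8032, 0.3377)

-0.8032, 0.3377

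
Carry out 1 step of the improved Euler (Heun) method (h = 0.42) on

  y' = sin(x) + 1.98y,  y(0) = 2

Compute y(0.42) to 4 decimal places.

4.4404

Heun: k1 = f(x_n, y_n); k2 = f(x_n + h, y_n + h·k1); y_{n+1} = y_n + (h/2)·(k1 + k2).
x=0.000000, y=2.000000:
  k1 = f(0.000000, 2.000000) = 3.960000
  k2 = f(0.420000, 3.663200) = 7.660896
  y ← 2.000000 + (0.42/2)·(3.960000 + 7.660896) = 4.440388
y(0.42) ≈ 4.4404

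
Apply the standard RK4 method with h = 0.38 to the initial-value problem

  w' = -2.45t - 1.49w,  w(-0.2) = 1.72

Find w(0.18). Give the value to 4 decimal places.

0.9710

RK4: k1 = f(t_n, w_n); k2 = f(t_n + h/2, w_n + (h/2)·k1); k3 = f(t_n + h/2, w_n + (h/2)·k2); k4 = f(t_n + h, w_n + h·k3); w_{n+1} = w_n + (h/6)·(k1 + 2k2 + 2k3 + k4).
t=-0.200000, w=1.720000:
  k1 = f(-0.200000, 1.720000) = -2.072800
  k2 = f(-0.010000, 1.326168) = -1.951490
  k3 = f(-0.010000, 1.349217) = -1.985833
  k4 = f(0.180000, 0.965383) = -1.879421
  w ← 1.720000 + (0.38/6)·(k1 + 2k2 + 2k3 + k4) = 0.970965
w(0.18) ≈ 0.9710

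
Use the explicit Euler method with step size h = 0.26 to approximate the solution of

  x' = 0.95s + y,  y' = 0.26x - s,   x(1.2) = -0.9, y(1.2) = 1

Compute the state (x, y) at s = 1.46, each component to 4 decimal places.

Euler on (x,y): x_{n+1} = x_n + h·x', y_{n+1} = y_n + h·y'.
1.200000: (-0.900000, 1.000000); f=(2.140000, -1.434000) → (-0.343600, 0.627160)
(x(1.46), y(1.46)) ≈ (-0.3436, 0.6272)

-0.3436, 0.6272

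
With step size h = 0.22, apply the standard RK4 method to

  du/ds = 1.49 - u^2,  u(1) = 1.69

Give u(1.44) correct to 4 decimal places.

1.3633

RK4: k1 = f(s_n, u_n); k2 = f(s_n + h/2, u_n + (h/2)·k1); k3 = f(s_n + h/2, u_n + (h/2)·k2); k4 = f(s_n + h, u_n + h·k3); u_{n+1} = u_n + (h/6)·(k1 + 2k2 + 2k3 + k4).
s=1.000000, u=1.690000:
  k1 = f(1.000000, 1.690000) = -1.366100
  k2 = f(1.110000, 1.539729) = -0.880765
  k3 = f(1.110000, 1.593116) = -1.048018
  k4 = f(1.220000, 1.459436) = -0.639954
  u ← 1.690000 + (0.22/6)·(k1 + 2k2 + 2k3 + k4) = 1.475001
s=1.220000, u=1.475001:
  k1 = f(1.220000, 1.475001) = -0.685627
  k2 = f(1.330000, 1.399582) = -0.468829
  k3 = f(1.330000, 1.423429) = -0.536151
  k4 = f(1.440000, 1.357047) = -0.351577
  u ← 1.475001 + (0.22/6)·(k1 + 2k2 + 2k3 + k4) = 1.363271
u(1.44) ≈ 1.3633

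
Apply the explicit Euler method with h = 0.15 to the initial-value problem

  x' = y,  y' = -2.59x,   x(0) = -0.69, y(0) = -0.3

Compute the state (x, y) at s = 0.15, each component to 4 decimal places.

Euler on (x,y): x_{n+1} = x_n + h·x', y_{n+1} = y_n + h·y'.
0.000000: (-0.690000, -0.300000); f=(-0.300000, 1.787100) → (-0.735000, -0.031935)
(x(0.15), y(0.15)) ≈ (-0.7350, -0.0319)

-0.7350, -0.0319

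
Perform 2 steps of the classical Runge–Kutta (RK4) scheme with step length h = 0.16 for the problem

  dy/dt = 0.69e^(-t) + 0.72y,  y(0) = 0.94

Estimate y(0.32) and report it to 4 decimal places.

RK4: k1 = f(t_n, y_n); k2 = f(t_n + h/2, y_n + (h/2)·k1); k3 = f(t_n + h/2, y_n + (h/2)·k2); k4 = f(t_n + h, y_n + h·k3); y_{n+1} = y_n + (h/6)·(k1 + 2k2 + 2k3 + k4).
t=0.000000, y=0.940000:
  k1 = f(0.000000, 0.940000) = 1.366800
  k2 = f(0.080000, 1.049344) = 1.392478
  k3 = f(0.080000, 1.051398) = 1.393957
  k4 = f(0.160000, 1.163033) = 1.425363
  y ← 0.940000 + (0.16/6)·(k1 + 2k2 + 2k3 + k4) = 1.163068
t=0.160000, y=1.163068:
  k1 = f(0.160000, 1.163068) = 1.425388
  k2 = f(0.240000, 1.277099) = 1.462284
  k3 = f(0.240000, 1.280050) = 1.464409
  k4 = f(0.320000, 1.397373) = 1.507151
  y ← 1.163068 + (0.16/6)·(k1 + 2k2 + 2k3 + k4) = 1.397359
y(0.32) ≈ 1.3974

1.3974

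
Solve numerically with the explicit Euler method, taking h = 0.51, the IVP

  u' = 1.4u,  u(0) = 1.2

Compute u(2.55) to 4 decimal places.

17.7515

Euler: u_{n+1} = u_n + h·f(t_n, u_n).
t=0.000000, u=1.200000: f=1.680000 → u ← 1.200000 + 0.51·1.680000 = 2.056800
t=0.510000, u=2.056800: f=2.879520 → u ← 2.056800 + 0.51·2.879520 = 3.525355
t=1.020000, u=3.525355: f=4.935497 → u ← 3.525355 + 0.51·4.935497 = 6.042459
t=1.530000, u=6.042459: f=8.459442 → u ← 6.042459 + 0.51·8.459442 = 10.356774
t=2.040000, u=10.356774: f=14.499484 → u ← 10.356774 + 0.51·14.499484 = 17.751511
u(2.55) ≈ 17.7515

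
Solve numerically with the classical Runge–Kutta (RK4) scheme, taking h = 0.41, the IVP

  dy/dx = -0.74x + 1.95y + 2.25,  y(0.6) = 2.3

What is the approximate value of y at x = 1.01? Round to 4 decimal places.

6.1580

RK4: k1 = f(x_n, y_n); k2 = f(x_n + h/2, y_n + (h/2)·k1); k3 = f(x_n + h/2, y_n + (h/2)·k2); k4 = f(x_n + h, y_n + h·k3); y_{n+1} = y_n + (h/6)·(k1 + 2k2 + 2k3 + k4).
x=0.600000, y=2.300000:
  k1 = f(0.600000, 2.300000) = 6.291000
  k2 = f(0.805000, 3.589655) = 8.654127
  k3 = f(0.805000, 4.074096) = 9.598787
  k4 = f(1.010000, 6.235503) = 13.661831
  y ← 2.300000 + (0.41/6)·(k1 + 2k2 + 2k3 + k4) = 6.158008
y(1.01) ≈ 6.1580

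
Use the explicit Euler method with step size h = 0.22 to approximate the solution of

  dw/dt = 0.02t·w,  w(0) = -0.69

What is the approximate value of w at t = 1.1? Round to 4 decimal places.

-0.6967

Euler: w_{n+1} = w_n + h·f(t_n, w_n).
t=0.000000, w=-0.690000: f=0.000000 → w ← -0.690000 + 0.22·0.000000 = -0.690000
t=0.220000, w=-0.690000: f=-0.003036 → w ← -0.690000 + 0.22·(-0.003036) = -0.690668
t=0.440000, w=-0.690668: f=-0.006078 → w ← -0.690668 + 0.22·(-0.006078) = -0.692005
t=0.660000, w=-0.692005: f=-0.009134 → w ← -0.692005 + 0.22·(-0.009134) = -0.694015
t=0.880000, w=-0.694015: f=-0.012215 → w ← -0.694015 + 0.22·(-0.012215) = -0.696702
w(1.1) ≈ -0.6967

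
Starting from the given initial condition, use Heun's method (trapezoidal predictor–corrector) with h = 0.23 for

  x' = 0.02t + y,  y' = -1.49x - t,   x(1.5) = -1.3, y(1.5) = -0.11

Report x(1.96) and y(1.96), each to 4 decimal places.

-1.2996, -0.0095

Heun on (x,y): k1 = f(t_n, state_n); k2 = f(t_n + h, state_n + h·k1); state_{n+1} = state_n + (h/2)·(k1 + k2).
1.500000: (-1.300000, -0.110000)
  k1 = (-0.080000, 0.437000)
  predictor → (-1.318400, -0.009490)
  k2 = (0.025110, 0.234416)
  → (-1.306312, -0.032787)
1.730000: (-1.306312, -0.032787)
  k1 = (0.001813, 0.216405)
  predictor → (-1.305895, 0.016986)
  k2 = (0.056186, -0.014216)
  → (-1.299642, -0.009535)
(x(1.96), y(1.96)) ≈ (-1.2996, -0.0095)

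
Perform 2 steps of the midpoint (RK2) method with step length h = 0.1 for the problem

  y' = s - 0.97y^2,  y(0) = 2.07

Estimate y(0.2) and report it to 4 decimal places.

1.5062

Midpoint: k1 = f(s_n, y_n); k2 = f(s_n + h/2, y_n + (h/2)·k1); y_{n+1} = y_n + h·k2.
s=0.000000, y=2.070000:
  k1 = f(0.000000, 2.070000) = -4.156353
  k2 = f(0.050000, 1.862182) = -3.313691
  y ← 2.070000 + 0.1·(-3.313691) = 1.738631
s=0.100000, y=1.738631:
  k1 = f(0.100000, 1.738631) = -2.832152
  k2 = f(0.150000, 1.597023) = -2.323969
  y ← 1.738631 + 0.1·(-2.323969) = 1.506234
y(0.2) ≈ 1.5062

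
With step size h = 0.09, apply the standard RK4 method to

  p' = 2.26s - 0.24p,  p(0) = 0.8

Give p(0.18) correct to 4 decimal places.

0.8023

RK4: k1 = f(s_n, p_n); k2 = f(s_n + h/2, p_n + (h/2)·k1); k3 = f(s_n + h/2, p_n + (h/2)·k2); k4 = f(s_n + h, p_n + h·k3); p_{n+1} = p_n + (h/6)·(k1 + 2k2 + 2k3 + k4).
s=0.000000, p=0.800000:
  k1 = f(0.000000, 0.800000) = -0.192000
  k2 = f(0.045000, 0.791360) = -0.088226
  k3 = f(0.045000, 0.796030) = -0.089347
  k4 = f(0.090000, 0.791959) = 0.013330
  p ← 0.800000 + (0.09/6)·(k1 + 2k2 + 2k3 + k4) = 0.791993
s=0.090000, p=0.791993:
  k1 = f(0.090000, 0.791993) = 0.013322
  k2 = f(0.135000, 0.792592) = 0.114878
  k3 = f(0.135000, 0.797162) = 0.113781
  k4 = f(0.180000, 0.802233) = 0.214264
  p ← 0.791993 + (0.09/6)·(k1 + 2k2 + 2k3 + k4) = 0.802266
p(0.18) ≈ 0.8023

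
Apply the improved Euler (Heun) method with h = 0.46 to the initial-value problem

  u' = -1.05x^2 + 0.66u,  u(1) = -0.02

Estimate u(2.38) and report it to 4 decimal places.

Heun: k1 = f(x_n, u_n); k2 = f(x_n + h, u_n + h·k1); u_{n+1} = u_n + (h/2)·(k1 + k2).
x=1.000000, u=-0.020000:
  k1 = f(1.000000, -0.020000) = -1.063200
  k2 = f(1.460000, -0.509072) = -2.574168
  u ← -0.020000 + (0.46/2)·(-1.063200 + (-2.574168)) = -0.856595
x=1.460000, u=-0.856595:
  k1 = f(1.460000, -0.856595) = -2.803532
  k2 = f(1.920000, -2.146219) = -5.287225
  u ← -0.856595 + (0.46/2)·(-2.803532 + (-5.287225)) = -2.717469
x=1.920000, u=-2.717469:
  k1 = f(1.920000, -2.717469) = -5.664249
  k2 = f(2.380000, -5.323023) = -9.460815
  u ← -2.717469 + (0.46/2)·(-5.664249 + (-9.460815)) = -6.196234
u(2.38) ≈ -6.1962

-6.1962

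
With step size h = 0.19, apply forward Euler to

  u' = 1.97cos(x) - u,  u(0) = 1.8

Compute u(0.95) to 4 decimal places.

Euler: u_{n+1} = u_n + h·f(x_n, u_n).
x=0.000000, u=1.800000: f=0.170000 → u ← 1.800000 + 0.19·0.170000 = 1.832300
x=0.190000, u=1.832300: f=0.102248 → u ← 1.832300 + 0.19·0.102248 = 1.851727
x=0.380000, u=1.851727: f=-0.022258 → u ← 1.851727 + 0.19·(-0.022258) = 1.847498
x=0.570000, u=1.847498: f=-0.188953 → u ← 1.847498 + 0.19·(-0.188953) = 1.811597
x=0.760000, u=1.811597: f=-0.383670 → u ← 1.811597 + 0.19·(-0.383670) = 1.738700
u(0.95) ≈ 1.7387

1.7387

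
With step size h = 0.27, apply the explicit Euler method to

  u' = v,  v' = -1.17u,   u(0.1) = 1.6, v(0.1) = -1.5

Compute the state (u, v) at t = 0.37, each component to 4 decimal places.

1.1950, -2.0054

Euler on (u,v): u_{n+1} = u_n + h·u', v_{n+1} = v_n + h·v'.
0.100000: (1.600000, -1.500000); f=(-1.500000, -1.872000) → (1.195000, -2.005440)
(u(0.37), v(0.37)) ≈ (1.1950, -2.0054)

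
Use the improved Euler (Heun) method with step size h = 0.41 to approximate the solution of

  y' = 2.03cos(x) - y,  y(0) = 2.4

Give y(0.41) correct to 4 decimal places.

2.2449

Heun: k1 = f(x_n, y_n); k2 = f(x_n + h, y_n + h·k1); y_{n+1} = y_n + (h/2)·(k1 + k2).
x=0.000000, y=2.400000:
  k1 = f(0.000000, 2.400000) = -0.370000
  k2 = f(0.410000, 2.248300) = -0.386545
  y ← 2.400000 + (0.41/2)·(-0.370000 + (-0.386545)) = 2.244908
y(0.41) ≈ 2.2449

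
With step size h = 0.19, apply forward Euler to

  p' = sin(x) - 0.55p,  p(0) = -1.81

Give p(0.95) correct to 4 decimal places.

Euler: p_{n+1} = p_n + h·f(x_n, p_n).
x=0.000000, p=-1.810000: f=0.995500 → p ← -1.810000 + 0.19·0.995500 = -1.620855
x=0.190000, p=-1.620855: f=1.080329 → p ← -1.620855 + 0.19·1.080329 = -1.415592
x=0.380000, p=-1.415592: f=1.149496 → p ← -1.415592 + 0.19·1.149496 = -1.197188
x=0.570000, p=-1.197188: f=1.198086 → p ← -1.197188 + 0.19·1.198086 = -0.969552
x=0.760000, p=-0.969552: f=1.222175 → p ← -0.969552 + 0.19·1.222175 = -0.737339
p(0.95) ≈ -0.7373

-0.7373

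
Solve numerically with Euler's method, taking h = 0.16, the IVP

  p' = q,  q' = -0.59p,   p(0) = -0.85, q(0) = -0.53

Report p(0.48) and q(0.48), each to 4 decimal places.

Euler on (p,q): p_{n+1} = p_n + h·p', q_{n+1} = q_n + h·q'.
0.000000: (-0.850000, -0.530000); f=(-0.530000, 0.501500) → (-0.934800, -0.449760)
0.160000: (-0.934800, -0.449760); f=(-0.449760, 0.551532) → (-1.006762, -0.361515)
0.320000: (-1.006762, -0.361515); f=(-0.361515, 0.593989) → (-1.064604, -0.266477)
(p(0.48), q(0.48)) ≈ (-1.0646, -0.2665)

-1.0646, -0.2665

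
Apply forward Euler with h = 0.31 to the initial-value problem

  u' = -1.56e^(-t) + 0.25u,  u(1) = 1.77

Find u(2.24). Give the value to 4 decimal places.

1.8385

Euler: u_{n+1} = u_n + h·f(t_n, u_n).
t=1.000000, u=1.770000: f=-0.131392 → u ← 1.770000 + 0.31·(-0.131392) = 1.729269
t=1.310000, u=1.729269: f=0.011398 → u ← 1.729269 + 0.31·0.011398 = 1.732802
t=1.620000, u=1.732802: f=0.124478 → u ← 1.732802 + 0.31·0.124478 = 1.771390
t=1.930000, u=1.771390: f=0.216416 → u ← 1.771390 + 0.31·0.216416 = 1.838479
u(2.24) ≈ 1.8385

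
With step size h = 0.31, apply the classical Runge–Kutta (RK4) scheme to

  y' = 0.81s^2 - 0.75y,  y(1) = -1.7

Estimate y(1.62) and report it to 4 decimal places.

RK4: k1 = f(s_n, y_n); k2 = f(s_n + h/2, y_n + (h/2)·k1); k3 = f(s_n + h/2, y_n + (h/2)·k2); k4 = f(s_n + h, y_n + h·k3); y_{n+1} = y_n + (h/6)·(k1 + 2k2 + 2k3 + k4).
s=1.000000, y=-1.700000:
  k1 = f(1.000000, -1.700000) = 2.085000
  k2 = f(1.155000, -1.376825) = 2.113179
  k3 = f(1.155000, -1.372457) = 2.109903
  k4 = f(1.310000, -1.045930) = 2.174489
  y ← -1.700000 + (0.31/6)·(k1 + 2k2 + 2k3 + k4) = -1.043541
s=1.310000, y=-1.043541:
  k1 = f(1.310000, -1.043541) = 2.172697
  k2 = f(1.465000, -0.706773) = 2.268522
  k3 = f(1.465000, -0.691920) = 2.257382
  k4 = f(1.620000, -0.343753) = 2.383579
  y ← -1.043541 + (0.31/6)·(k1 + 2k2 + 2k3 + k4) = -0.340457
y(1.62) ≈ -0.3405

-0.3405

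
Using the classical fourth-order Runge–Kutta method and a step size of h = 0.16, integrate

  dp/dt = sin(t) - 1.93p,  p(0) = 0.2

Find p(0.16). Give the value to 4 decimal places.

0.1584

RK4: k1 = f(t_n, p_n); k2 = f(t_n + h/2, p_n + (h/2)·k1); k3 = f(t_n + h/2, p_n + (h/2)·k2); k4 = f(t_n + h, p_n + h·k3); p_{n+1} = p_n + (h/6)·(k1 + 2k2 + 2k3 + k4).
t=0.000000, p=0.200000:
  k1 = f(0.000000, 0.200000) = -0.386000
  k2 = f(0.080000, 0.169120) = -0.246487
  k3 = f(0.080000, 0.180281) = -0.268028
  k4 = f(0.160000, 0.157116) = -0.143915
  p ← 0.200000 + (0.16/6)·(k1 + 2k2 + 2k3 + k4) = 0.158428
p(0.16) ≈ 0.1584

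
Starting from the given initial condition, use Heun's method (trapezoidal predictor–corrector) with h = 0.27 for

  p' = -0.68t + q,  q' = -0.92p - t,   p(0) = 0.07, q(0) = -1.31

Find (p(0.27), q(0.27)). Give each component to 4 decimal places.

Heun on (p,q): k1 = f(t_n, state_n); k2 = f(t_n + h, state_n + h·k1); state_{n+1} = state_n + (h/2)·(k1 + k2).
0.000000: (0.070000, -1.310000)
  k1 = (-1.310000, -0.064400)
  predictor → (-0.283700, -1.327388)
  k2 = (-1.510988, -0.008996)
  → (-0.310833, -1.319908)
(p(0.27), q(0.27)) ≈ (-0.3108, -1.3199)

-0.3108, -1.3199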